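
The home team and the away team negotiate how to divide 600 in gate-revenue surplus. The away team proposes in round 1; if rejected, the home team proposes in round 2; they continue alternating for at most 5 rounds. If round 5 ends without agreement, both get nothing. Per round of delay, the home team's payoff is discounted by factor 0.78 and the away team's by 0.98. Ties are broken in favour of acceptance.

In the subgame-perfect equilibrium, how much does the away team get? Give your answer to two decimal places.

583.49

Round 5 (the away team proposes): rejection yields 0 for the home team; the away team offers 0 and keeps 600.
Round 4 (the home team proposes): the away team can get 600 next round, worth 0.98 × 600 = 588 now. The home team offers 588 and keeps 600 − 588 = 12.
Round 3 (the away team proposes): the home team can get 12 next round, worth 0.78 × 12 = 9.36 now. The away team offers 9.36 and keeps 600 − 9.36 = 590.64.
Round 2 (the home team proposes): the away team can get 590.64 next round, worth 0.98 × 590.64 = 578.8272 now. The home team offers 578.8272 and keeps 600 − 578.8272 = 21.1728.
Round 1 (the away team proposes): the home team can get 21.1728 next round, worth 0.78 × 21.1728 = 16.514784 now; the away team offers that and keeps 583.485216.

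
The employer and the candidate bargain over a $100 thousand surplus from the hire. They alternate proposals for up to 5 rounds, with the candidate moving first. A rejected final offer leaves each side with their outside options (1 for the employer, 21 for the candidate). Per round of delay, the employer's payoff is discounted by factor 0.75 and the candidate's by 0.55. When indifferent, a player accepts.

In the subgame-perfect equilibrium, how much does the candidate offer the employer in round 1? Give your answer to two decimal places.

Round 5 (the candidate proposes): the employer gets 1 if talks fail, so the candidate offers 1 and keeps 99.
Round 4 (the employer proposes): the candidate can get 99 next round, worth 0.55 × 99 = 54.45 now, so the employer offers 54.45, keeping 45.55.
Round 3 (the candidate proposes): the employer can get 45.55 next round, worth 0.75 × 45.55 = 34.1625 now; the candidate offers that and keeps 65.8375.
Round 2 (the employer proposes): the candidate can get 65.8375 next round, worth 0.55 × 65.8375 = 36.210625 now, so the employer offers 36.210625, keeping 63.789375.
Round 1 (the candidate proposes): the employer can get 63.789375 next round, worth 0.75 × 63.789375 = 47.84203125 now; the candidate offers that and keeps 52.15796875.

47.84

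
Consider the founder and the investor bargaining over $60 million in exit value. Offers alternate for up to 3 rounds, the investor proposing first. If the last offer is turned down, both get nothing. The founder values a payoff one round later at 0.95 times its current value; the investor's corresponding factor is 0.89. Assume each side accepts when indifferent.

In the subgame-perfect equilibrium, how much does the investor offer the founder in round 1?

6.27

Round 3 (the investor proposes): rejection yields 0 for the founder; the investor offers 0 and keeps 60.
Round 2 (the founder proposes): the investor can get 60 next round, worth 0.89 × 60 = 53.4 now. The founder offers 53.4 and keeps 60 − 53.4 = 6.6.
Round 1 (the investor proposes): the founder can get 6.6 next round, worth 0.95 × 6.6 = 6.27 now, so the investor offers 6.27, keeping 53.73.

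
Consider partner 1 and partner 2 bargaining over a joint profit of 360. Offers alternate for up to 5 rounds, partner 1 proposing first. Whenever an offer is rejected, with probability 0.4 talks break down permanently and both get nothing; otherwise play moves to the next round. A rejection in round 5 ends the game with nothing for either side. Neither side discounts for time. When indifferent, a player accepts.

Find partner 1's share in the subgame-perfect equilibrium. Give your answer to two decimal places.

Round 5 (partner 1 proposes): rejection yields 0 for partner 2; partner 1 offers 0 and keeps 360.
Round 4 (partner 2 proposes): rejecting gives partner 1 an expected 0.6 × 360 = 216, so partner 2 offers 216, keeping 144.
Round 3 (partner 1 proposes): rejecting gives partner 2 an expected 0.6 × 144 = 86.4, so partner 1 offers 86.4, keeping 273.6.
Round 2 (partner 2 proposes): rejecting gives partner 1 an expected 0.6 × 273.6 = 164.16, so partner 2 offers 164.16, keeping 195.84.
Round 1 (partner 1 proposes): rejecting gives partner 2 an expected 0.6 × 195.84 = 117.504, so partner 1 offers 117.504, keeping 242.496.

242.50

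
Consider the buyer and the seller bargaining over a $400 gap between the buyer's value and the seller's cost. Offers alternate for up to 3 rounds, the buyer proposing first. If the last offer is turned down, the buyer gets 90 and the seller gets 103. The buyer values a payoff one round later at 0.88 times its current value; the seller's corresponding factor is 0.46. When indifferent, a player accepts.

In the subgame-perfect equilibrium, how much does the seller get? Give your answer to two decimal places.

Round 3 (the buyer proposes): the seller gets 103 if talks fail, so the buyer offers 103 and keeps 297.
Round 2 (the seller proposes): the buyer can get 297 next round, worth 0.88 × 297 = 261.36 now, so the seller offers 261.36, keeping 138.64.
Round 1 (the buyer proposes): the seller can get 138.64 next round, worth 0.46 × 138.64 = 63.7744 now, so the buyer offers 63.7744, keeping 336.2256.

63.77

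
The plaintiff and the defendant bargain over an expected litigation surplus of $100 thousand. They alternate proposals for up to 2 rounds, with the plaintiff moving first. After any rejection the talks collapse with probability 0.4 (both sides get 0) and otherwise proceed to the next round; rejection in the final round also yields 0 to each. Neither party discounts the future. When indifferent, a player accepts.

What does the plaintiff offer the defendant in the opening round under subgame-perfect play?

60

By backward induction:
Round 2 (the defendant proposes): the plaintiff will accept anything ≥ 0, so the defendant offers 0 and keeps 100.
Round 1 (the plaintiff proposes): rejecting gives the defendant an expected 0.6 × 100 = 60, so the plaintiff offers 60, keeping 40.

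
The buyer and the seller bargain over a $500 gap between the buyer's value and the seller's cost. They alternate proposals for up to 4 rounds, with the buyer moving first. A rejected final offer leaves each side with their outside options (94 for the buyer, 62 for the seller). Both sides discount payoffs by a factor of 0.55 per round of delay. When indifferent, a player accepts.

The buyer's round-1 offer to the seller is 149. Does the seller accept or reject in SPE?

Reject

Work out the seller's continuation value if the offer is rejected.
Round 4 (the seller proposes): the buyer gets 94 if talks fail, so the seller offers 94 and keeps 406.
Round 3 (the buyer proposes): the seller can get 406 next round, worth 0.55 × 406 = 223.3 now, so the buyer offers 223.3, keeping 276.7.
Round 2 (the seller proposes): the buyer can get 276.7 next round, worth 0.55 × 276.7 = 152.185 now, so the seller offers 152.185, keeping 347.815.
So by rejecting in round 1, the seller gets 347.815 next round, worth 0.55 × 347.815 = 191.29825 now.
Offer 149 < 191.29825, so the seller rejects.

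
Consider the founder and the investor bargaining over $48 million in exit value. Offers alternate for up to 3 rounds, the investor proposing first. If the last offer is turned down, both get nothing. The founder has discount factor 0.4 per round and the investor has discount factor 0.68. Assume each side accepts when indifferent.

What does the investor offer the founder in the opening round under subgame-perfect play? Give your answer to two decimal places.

Solve by backward induction from round 3.
Round 3 (the investor proposes): rejection yields 0 for the founder; the investor offers 0 and keeps 48.
Round 2 (the founder proposes): the investor can get 48 next round, worth 0.68 × 48 = 32.64 now; the founder offers that and keeps 15.36.
Round 1 (the investor proposes): the founder can get 15.36 next round, worth 0.4 × 15.36 = 6.144 now. The investor offers 6.144 and keeps 48 − 6.144 = 41.856.

6.14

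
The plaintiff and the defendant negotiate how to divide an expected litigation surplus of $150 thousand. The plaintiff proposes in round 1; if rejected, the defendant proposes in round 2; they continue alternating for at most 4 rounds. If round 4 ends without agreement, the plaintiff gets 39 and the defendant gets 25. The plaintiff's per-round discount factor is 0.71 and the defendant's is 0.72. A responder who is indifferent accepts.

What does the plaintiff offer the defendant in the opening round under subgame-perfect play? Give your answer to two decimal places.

Round 4 (the defendant proposes): the plaintiff gets 39 if talks fail, so the defendant offers 39 and keeps 111.
Round 3 (the plaintiff proposes): the defendant can get 111 next round, worth 0.72 × 111 = 79.92 now; the plaintiff offers that and keeps 70.08.
Round 2 (the defendant proposes): the plaintiff can get 70.08 next round, worth 0.71 × 70.08 = 49.7568 now, so the defendant offers 49.7568, keeping 100.2432.
Round 1 (the plaintiff proposes): the defendant can get 100.2432 next round, worth 0.72 × 100.2432 = 72.175104 now. The plaintiff offers 72.175104 and keeps 150 − 72.175104 = 77.824896.

72.18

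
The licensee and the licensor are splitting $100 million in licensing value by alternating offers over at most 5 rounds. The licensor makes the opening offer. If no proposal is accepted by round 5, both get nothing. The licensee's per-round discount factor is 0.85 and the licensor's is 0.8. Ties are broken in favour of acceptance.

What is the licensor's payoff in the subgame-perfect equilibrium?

71.44

Round 5 (the licensor proposes): rejection yields 0 for the licensee; the licensor offers 0 and keeps 100.
Round 4 (the licensee proposes): the licensor can get 100 next round, worth 0.8 × 100 = 80 now; the licensee offers that and keeps 20.
Round 3 (the licensor proposes): the licensee can get 20 next round, worth 0.85 × 20 = 17 now, so the licensor offers 17, keeping 83.
Round 2 (the licensee proposes): the licensor can get 83 next round, worth 0.8 × 83 = 66.4 now; the licensee offers that and keeps 33.6.
Round 1 (the licensor proposes): the licensee can get 33.6 next round, worth 0.85 × 33.6 = 28.56 now. The licensor offers 28.56 and keeps 100 − 28.56 = 71.44.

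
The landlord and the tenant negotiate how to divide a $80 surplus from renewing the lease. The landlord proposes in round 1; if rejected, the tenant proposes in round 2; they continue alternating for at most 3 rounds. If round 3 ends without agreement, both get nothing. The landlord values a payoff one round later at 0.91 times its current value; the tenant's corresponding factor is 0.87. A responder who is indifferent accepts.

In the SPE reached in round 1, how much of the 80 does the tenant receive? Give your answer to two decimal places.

6.26

Round 3 (the landlord proposes): rejection yields 0 for the tenant; the landlord offers 0 and keeps 80.
Round 2 (the tenant proposes): the landlord can get 80 next round, worth 0.91 × 80 = 72.8 now. The tenant offers 72.8 and keeps 80 − 72.8 = 7.2.
Round 1 (the landlord proposes): the tenant can get 7.2 next round, worth 0.87 × 7.2 = 6.264 now, so the landlord offers 6.264, keeping 73.736.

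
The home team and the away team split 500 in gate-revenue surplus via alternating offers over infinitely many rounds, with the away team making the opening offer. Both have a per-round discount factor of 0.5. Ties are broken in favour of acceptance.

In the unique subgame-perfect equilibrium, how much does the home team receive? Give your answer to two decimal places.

When the away team proposes, the home team accepts any offer worth at least 0.5 times what the home team would get by proposing next round; and vice versa.
This gives x = 500 − 0.5y and y = 500 − 0.5x, where x and y are each side's share when it proposes.
Hence (1 − 0.5·0.5)x = 500(1 − 0.5), i.e. 0.75·x = 250.
x ≈ 333.3333; the home team's share is 500 − x ≈ 166.6667.

166.67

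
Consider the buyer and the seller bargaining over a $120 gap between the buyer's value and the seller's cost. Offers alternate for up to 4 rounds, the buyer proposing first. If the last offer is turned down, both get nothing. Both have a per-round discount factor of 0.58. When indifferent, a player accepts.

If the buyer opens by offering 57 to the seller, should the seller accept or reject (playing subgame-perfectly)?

Round 4 (the seller proposes): rejection yields 0 for the buyer; the seller offers 0 and keeps 120.
Round 3 (the buyer proposes): the seller can get 120 next round, worth 0.58 × 120 = 69.6 now; the buyer offers that and keeps 50.4.
Round 2 (the seller proposes): the buyer can get 50.4 next round, worth 0.58 × 50.4 = 29.232 now. The seller offers 29.232 and keeps 120 − 29.232 = 90.768.
So by rejecting in round 1, the seller gets 90.768 next round, worth 0.58 × 90.768 = 52.64544 now.
Offer 57 ≥ 52.64544, so the seller accepts.

Accept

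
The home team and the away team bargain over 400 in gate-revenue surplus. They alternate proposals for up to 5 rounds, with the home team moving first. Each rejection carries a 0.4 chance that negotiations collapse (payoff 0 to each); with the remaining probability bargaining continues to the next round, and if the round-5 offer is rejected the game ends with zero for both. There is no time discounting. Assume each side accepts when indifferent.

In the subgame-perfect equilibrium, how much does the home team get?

269.44

Round 5 (the home team proposes): rejection yields 0 for the away team; the home team offers 0 and keeps 400.
Round 4 (the away team proposes): rejecting gives the home team an expected 0.6 × 400 = 240; the away team offers that and keeps 160.
Round 3 (the home team proposes): rejecting gives the away team an expected 0.6 × 160 = 96, so the home team offers 96, keeping 304.
Round 2 (the away team proposes): rejecting gives the home team an expected 0.6 × 304 = 182.4; the away team offers that and keeps 217.6.
Round 1 (the home team proposes): rejecting gives the away team an expected 0.6 × 217.6 = 130.56, so the home team offers 130.56, keeping 269.44.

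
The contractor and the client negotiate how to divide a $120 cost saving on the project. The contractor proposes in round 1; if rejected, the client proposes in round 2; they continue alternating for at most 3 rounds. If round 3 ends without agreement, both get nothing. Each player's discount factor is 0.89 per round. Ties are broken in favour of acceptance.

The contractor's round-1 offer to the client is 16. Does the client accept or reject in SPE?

Round 3 (the contractor proposes): rejection yields 0 for the client; the contractor offers 0 and keeps 120.
Round 2 (the client proposes): the contractor can get 120 next round, worth 0.89 × 120 = 106.8 now; the client offers that and keeps 13.2.
So by rejecting in round 1, the client gets 13.2 next round, worth 0.89 × 13.2 = 11.748 now.
Offer 16 ≥ 11.748, so the client accepts.

Accept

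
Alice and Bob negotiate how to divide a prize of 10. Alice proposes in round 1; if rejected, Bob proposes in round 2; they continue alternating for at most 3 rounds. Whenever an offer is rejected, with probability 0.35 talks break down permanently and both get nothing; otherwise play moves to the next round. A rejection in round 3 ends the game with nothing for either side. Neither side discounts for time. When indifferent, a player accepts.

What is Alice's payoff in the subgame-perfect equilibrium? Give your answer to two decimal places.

7.73

Round 3 (Alice proposes): Bob will accept anything ≥ 0, so Alice offers 0 and keeps 10.
Round 2 (Bob proposes): rejecting gives Alice an expected 0.65 × 10 = 6.5. Bob offers 6.5 and keeps 10 − 6.5 = 3.5.
Round 1 (Alice proposes): rejecting gives Bob an expected 0.65 × 3.5 = 2.275; Alice offers that and keeps 7.725.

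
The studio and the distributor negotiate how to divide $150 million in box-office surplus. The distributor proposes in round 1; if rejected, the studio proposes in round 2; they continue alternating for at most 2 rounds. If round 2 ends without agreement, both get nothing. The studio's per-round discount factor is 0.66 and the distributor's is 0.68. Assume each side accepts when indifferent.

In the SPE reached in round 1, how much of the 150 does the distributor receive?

51

Round 2 (the studio proposes): the distributor will accept anything ≥ 0, so the studio offers 0 and keeps 150.
Round 1 (the distributor proposes): the studio can get 150 next round, worth 0.66 × 150 = 99 now. The distributor offers 99 and keeps 150 − 99 = 51.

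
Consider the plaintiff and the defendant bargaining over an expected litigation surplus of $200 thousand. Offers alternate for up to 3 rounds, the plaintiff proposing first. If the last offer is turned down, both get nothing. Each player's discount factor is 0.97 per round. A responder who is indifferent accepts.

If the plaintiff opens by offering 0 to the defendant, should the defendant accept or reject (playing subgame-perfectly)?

Reject

Round 3 (the plaintiff proposes): rejection yields 0 for the defendant; the plaintiff offers 0 and keeps 200.
Round 2 (the defendant proposes): the plaintiff can get 200 next round, worth 0.97 × 200 = 194 now, so the defendant offers 194, keeping 6.
So by rejecting in round 1, the defendant gets 6 next round, worth 0.97 × 6 = 5.82 now.
Offer 0 < 5.82, so the defendant rejects.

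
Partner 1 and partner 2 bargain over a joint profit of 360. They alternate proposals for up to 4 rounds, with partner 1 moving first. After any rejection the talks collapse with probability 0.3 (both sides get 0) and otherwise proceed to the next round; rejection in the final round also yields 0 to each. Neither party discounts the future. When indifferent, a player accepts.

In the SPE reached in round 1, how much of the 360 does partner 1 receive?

By backward induction:
Round 4 (partner 2 proposes): rejection yields 0 for partner 1; partner 2 offers 0 and keeps 360.
Round 3 (partner 1 proposes): rejecting gives partner 2 an expected 0.7 × 360 = 252, so partner 1 offers 252, keeping 108.
Round 2 (partner 2 proposes): rejecting gives partner 1 an expected 0.7 × 108 = 75.6; partner 2 offers that and keeps 284.4.
Round 1 (partner 1 proposes): rejecting gives partner 2 an expected 0.7 × 284.4 = 199.08; partner 1 offers that and keeps 160.92.

160.92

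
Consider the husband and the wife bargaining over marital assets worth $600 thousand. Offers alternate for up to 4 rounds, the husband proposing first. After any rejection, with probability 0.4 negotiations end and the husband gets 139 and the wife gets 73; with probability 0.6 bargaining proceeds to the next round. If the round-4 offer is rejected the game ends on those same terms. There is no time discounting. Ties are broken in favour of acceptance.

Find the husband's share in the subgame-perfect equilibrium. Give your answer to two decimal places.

350.07

By backward induction:
Round 4 (the wife proposes): the husband gets 139 if talks fail, so the wife offers 139 and keeps 461.
Round 3 (the husband proposes): rejecting gives the wife an expected 0.6 × 461 + 0.4 × 73 = 305.8. The husband offers 305.8 and keeps 600 − 305.8 = 294.2.
Round 2 (the wife proposes): rejecting gives the husband an expected 0.6 × 294.2 + 0.4 × 139 = 232.12. The wife offers 232.12 and keeps 600 − 232.12 = 367.88.
Round 1 (the husband proposes): rejecting gives the wife an expected 0.6 × 367.88 + 0.4 × 73 = 249.928. The husband offers 249.928 and keeps 600 − 249.928 = 350.072.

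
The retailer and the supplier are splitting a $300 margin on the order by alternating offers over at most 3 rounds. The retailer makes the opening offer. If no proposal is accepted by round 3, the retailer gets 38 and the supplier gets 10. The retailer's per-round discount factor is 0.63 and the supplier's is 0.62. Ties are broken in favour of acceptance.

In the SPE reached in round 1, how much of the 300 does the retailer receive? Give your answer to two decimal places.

Round 3 (the retailer proposes): the supplier gets 10 if talks fail, so the retailer offers 10 and keeps 290.
Round 2 (the supplier proposes): the retailer can get 290 next round, worth 0.63 × 290 = 182.7 now; the supplier offers that and keeps 117.3.
Round 1 (the retailer proposes): the supplier can get 117.3 next round, worth 0.62 × 117.3 = 72.726 now; the retailer offers that and keeps 227.274.

227.27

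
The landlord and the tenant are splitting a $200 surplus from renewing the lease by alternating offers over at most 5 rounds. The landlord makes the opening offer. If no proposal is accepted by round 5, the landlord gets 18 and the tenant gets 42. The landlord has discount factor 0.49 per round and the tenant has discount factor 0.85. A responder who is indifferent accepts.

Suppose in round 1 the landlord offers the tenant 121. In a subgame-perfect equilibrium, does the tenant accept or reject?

Work out the tenant's continuation value if the offer is rejected.
Round 5 (the landlord proposes): the tenant gets 42 if talks fail, so the landlord offers 42 and keeps 158.
Round 4 (the tenant proposes): the landlord can get 158 next round, worth 0.49 × 158 = 77.42 now. The tenant offers 77.42 and keeps 200 − 77.42 = 122.58.
Round 3 (the landlord proposes): the tenant can get 122.58 next round, worth 0.85 × 122.58 = 104.193 now; the landlord offers that and keeps 95.807.
Round 2 (the tenant proposes): the landlord can get 95.807 next round, worth 0.49 × 95.807 = 46.94543 now. The tenant offers 46.94543 and keeps 200 − 46.94543 = 153.05457.
So by rejecting in round 1, the tenant gets 153.05457 next round, worth 0.85 × 153.05457 = 130.0963845 now.
Offer 121 < 130.0963845, so the tenant rejects.

Reject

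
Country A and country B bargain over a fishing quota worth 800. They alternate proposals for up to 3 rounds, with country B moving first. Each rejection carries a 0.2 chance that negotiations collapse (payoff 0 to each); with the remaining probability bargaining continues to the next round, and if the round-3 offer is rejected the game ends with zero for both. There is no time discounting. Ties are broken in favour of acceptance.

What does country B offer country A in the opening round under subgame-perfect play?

128

By backward induction:
Round 3 (country B proposes): rejection yields 0 for country A; country B offers 0 and keeps 800.
Round 2 (country A proposes): rejecting gives country B an expected 0.8 × 800 = 640, so country A offers 640, keeping 160.
Round 1 (country B proposes): rejecting gives country A an expected 0.8 × 160 = 128; country B offers that and keeps 672.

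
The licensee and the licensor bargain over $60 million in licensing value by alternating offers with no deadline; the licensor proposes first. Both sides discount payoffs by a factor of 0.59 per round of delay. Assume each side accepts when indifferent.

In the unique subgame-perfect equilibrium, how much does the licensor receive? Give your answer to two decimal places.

When the licensor proposes, the licensee accepts any offer worth at least 0.59 times what the licensee would get by proposing next round; and vice versa.
This gives x = 60 − 0.59y and y = 60 − 0.59x, where x and y are each side's share when it proposes.
Hence (1 − 0.59·0.59)x = 60(1 − 0.59), i.e. 0.6519·x = 24.6.
x ≈ 37.7358; the licensee's share is 60 − x ≈ 22.2642.

37.74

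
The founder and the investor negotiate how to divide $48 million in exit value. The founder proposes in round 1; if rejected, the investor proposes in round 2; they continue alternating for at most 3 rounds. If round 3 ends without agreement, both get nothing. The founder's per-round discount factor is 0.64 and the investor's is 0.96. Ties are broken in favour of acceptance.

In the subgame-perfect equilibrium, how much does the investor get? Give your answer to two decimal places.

16.59

Solve by backward induction from round 3.
Round 3 (the founder proposes): rejection yields 0 for the investor; the founder offers 0 and keeps 48.
Round 2 (the investor proposes): the founder can get 48 next round, worth 0.64 × 48 = 30.72 now, so the investor offers 30.72, keeping 17.28.
Round 1 (the founder proposes): the investor can get 17.28 next round, worth 0.96 × 17.28 = 16.5888 now; the founder offers that and keeps 31.4112.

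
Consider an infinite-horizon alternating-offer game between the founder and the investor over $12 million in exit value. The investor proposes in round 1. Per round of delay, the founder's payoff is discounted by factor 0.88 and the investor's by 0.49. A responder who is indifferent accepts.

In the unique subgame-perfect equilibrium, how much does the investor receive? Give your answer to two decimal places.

2.53

When the investor proposes, the founder accepts any offer worth at least 0.88 times what the founder would get by proposing next round; and vice versa.
This gives x = 12 − 0.88y and y = 12 − 0.49x, where x and y are each side's share when it proposes.
Hence (1 − 0.88·0.49)x = 12(1 − 0.88), i.e. 0.5688·x = 1.44.
x ≈ 2.5316; the founder's share is 12 − x ≈ 9.4684.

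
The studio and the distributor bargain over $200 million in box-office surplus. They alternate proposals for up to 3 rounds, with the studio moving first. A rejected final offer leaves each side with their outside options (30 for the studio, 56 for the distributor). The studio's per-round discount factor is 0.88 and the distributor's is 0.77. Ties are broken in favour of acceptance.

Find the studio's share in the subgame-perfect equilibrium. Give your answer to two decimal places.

143.57

Round 3 (the studio proposes): the distributor gets 56 if talks fail, so the studio offers 56 and keeps 144.
Round 2 (the distributor proposes): the studio can get 144 next round, worth 0.88 × 144 = 126.72 now, so the distributor offers 126.72, keeping 73.28.
Round 1 (the studio proposes): the distributor can get 73.28 next round, worth 0.77 × 73.28 = 56.4256 now. The studio offers 56.4256 and keeps 200 − 56.4256 = 143.5744.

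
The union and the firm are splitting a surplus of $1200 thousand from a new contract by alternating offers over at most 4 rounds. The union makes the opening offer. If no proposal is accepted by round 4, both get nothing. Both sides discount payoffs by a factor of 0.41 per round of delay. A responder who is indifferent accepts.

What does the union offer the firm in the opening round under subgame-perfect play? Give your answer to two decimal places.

Round 4 (the firm proposes): the union will accept anything ≥ 0, so the firm offers 0 and keeps 1200.
Round 3 (the union proposes): the firm can get 1200 next round, worth 0.41 × 1200 = 492 now. The union offers 492 and keeps 1200 − 492 = 708.
Round 2 (the firm proposes): the union can get 708 next round, worth 0.41 × 708 = 290.28 now, so the firm offers 290.28, keeping 909.72.
Round 1 (the union proposes): the firm can get 909.72 next round, worth 0.41 × 909.72 = 372.9852 now. The union offers 372.9852 and keeps 1200 − 372.9852 = 827.0148.

372.99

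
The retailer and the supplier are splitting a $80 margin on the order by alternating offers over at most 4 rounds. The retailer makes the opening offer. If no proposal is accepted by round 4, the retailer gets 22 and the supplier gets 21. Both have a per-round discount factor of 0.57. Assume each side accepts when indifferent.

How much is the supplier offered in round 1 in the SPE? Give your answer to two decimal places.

30.35

Round 4 (the supplier proposes): the retailer gets 22 if talks fail, so the supplier offers 22 and keeps 58.
Round 3 (the retailer proposes): the supplier can get 58 next round, worth 0.57 × 58 = 33.06 now. The retailer offers 33.06 and keeps 80 − 33.06 = 46.94.
Round 2 (the supplier proposes): the retailer can get 46.94 next round, worth 0.57 × 46.94 = 26.7558 now, so the supplier offers 26.7558, keeping 53.2442.
Round 1 (the retailer proposes): the supplier can get 53.2442 next round, worth 0.57 × 53.2442 = 30.349194 now; the retailer offers that and keeps 49.650806.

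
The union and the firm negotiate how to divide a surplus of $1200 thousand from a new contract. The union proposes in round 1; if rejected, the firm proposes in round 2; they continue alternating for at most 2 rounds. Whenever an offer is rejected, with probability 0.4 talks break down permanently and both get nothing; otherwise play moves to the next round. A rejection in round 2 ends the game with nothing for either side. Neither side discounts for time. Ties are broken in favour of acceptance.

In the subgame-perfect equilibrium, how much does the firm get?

720

By backward induction:
Round 2 (the firm proposes): the union will accept anything ≥ 0, so the firm offers 0 and keeps 1200.
Round 1 (the union proposes): rejecting gives the firm an expected 0.6 × 1200 = 720, so the union offers 720, keeping 480.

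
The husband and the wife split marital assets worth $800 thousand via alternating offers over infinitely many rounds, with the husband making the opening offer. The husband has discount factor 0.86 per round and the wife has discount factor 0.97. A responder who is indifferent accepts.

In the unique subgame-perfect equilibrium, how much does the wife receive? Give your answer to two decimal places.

Let x be the husband's share when the husband proposes and y be the wife's share when the wife proposes.
The wife accepts iff offered ≥ 0.97·y, so x = 800 − 0.97y. Symmetrically y = 800 − 0.86x.
Substituting: x = 800 − 0.97(800 − 0.86x), giving x(1 − 0.86·0.97) = 800(1 − 0.97).
So x = 800 × 0.03 / 0.1658 ≈ 144.7527, and the wife receives 800 − x ≈ 655.2473.

655.25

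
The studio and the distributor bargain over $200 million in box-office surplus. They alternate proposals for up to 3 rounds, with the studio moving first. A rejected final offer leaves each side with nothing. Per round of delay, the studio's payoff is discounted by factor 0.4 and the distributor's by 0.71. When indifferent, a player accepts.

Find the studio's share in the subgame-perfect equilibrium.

114.8

Round 3 (the studio proposes): the distributor will accept anything ≥ 0, so the studio offers 0 and keeps 200.
Round 2 (the distributor proposes): the studio can get 200 next round, worth 0.4 × 200 = 80 now, so the distributor offers 80, keeping 120.
Round 1 (the studio proposes): the distributor can get 120 next round, worth 0.71 × 120 = 85.2 now; the studio offers that and keeps 114.8.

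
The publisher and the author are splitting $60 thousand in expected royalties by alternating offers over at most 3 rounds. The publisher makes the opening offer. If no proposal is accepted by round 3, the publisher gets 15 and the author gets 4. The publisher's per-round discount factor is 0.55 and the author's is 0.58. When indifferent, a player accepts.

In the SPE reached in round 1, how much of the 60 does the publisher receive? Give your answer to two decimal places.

Round 3 (the publisher proposes): the author gets 4 if talks fail, so the publisher offers 4 and keeps 56.
Round 2 (the author proposes): the publisher can get 56 next round, worth 0.55 × 56 = 30.8 now. The author offers 30.8 and keeps 60 − 30.8 = 29.2.
Round 1 (the publisher proposes): the author can get 29.2 next round, worth 0.58 × 29.2 = 16.936 now; the publisher offers that and keeps 43.064.

43.06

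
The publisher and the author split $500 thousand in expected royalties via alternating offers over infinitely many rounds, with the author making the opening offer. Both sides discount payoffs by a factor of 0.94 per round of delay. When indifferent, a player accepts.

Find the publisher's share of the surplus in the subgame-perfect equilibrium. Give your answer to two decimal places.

242.27

In a stationary SPE each proposer offers the other exactly their discounted continuation value.
If the author keeps x when proposing and the publisher keeps y when proposing, then x = 500 − 0.94y and y = 500 − 0.94x.
Solving: x = 500(1 − 0.94) / (1 − 0.94·0.94) = 30 / 0.1164 ≈ 257.7320.
The publisher gets 500 − 257.7320 ≈ 242.2680.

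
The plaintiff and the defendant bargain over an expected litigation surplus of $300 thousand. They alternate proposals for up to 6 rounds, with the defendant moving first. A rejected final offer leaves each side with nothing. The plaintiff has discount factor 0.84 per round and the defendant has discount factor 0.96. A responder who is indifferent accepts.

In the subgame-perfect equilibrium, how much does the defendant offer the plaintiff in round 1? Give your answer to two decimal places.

Round 6 (the plaintiff proposes): the defendant will accept anything ≥ 0, so the plaintiff offers 0 and keeps 300.
Round 5 (the defendant proposes): the plaintiff can get 300 next round, worth 0.84 × 300 = 252 now; the defendant offers that and keeps 48.
Round 4 (the plaintiff proposes): the defendant can get 48 next round, worth 0.96 × 48 = 46.08 now, so the plaintiff offers 46.08, keeping 253.92.
Round 3 (the defendant proposes): the plaintiff can get 253.92 next round, worth 0.84 × 253.92 = 213.2928 now; the defendant offers that and keeps 86.7072.
Round 2 (the plaintiff proposes): the defendant can get 86.7072 next round, worth 0.96 × 86.7072 = 83.238912 now; the plaintiff offers that and keeps 216.761088.
Round 1 (the defendant proposes): the plaintiff can get 216.761088 next round, worth 0.84 × 216.761088 = 182.07931392 now. The defendant offers 182.07931392 and keeps 300 − 182.07931392 = 117.92068608.

182.08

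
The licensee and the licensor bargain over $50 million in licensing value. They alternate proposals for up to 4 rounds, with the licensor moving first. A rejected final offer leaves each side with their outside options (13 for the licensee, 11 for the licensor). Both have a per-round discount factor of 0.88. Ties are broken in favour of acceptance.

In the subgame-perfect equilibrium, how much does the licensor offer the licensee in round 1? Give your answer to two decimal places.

Round 4 (the licensee proposes): the licensor gets 11 if talks fail, so the licensee offers 11 and keeps 39.
Round 3 (the licensor proposes): the licensee can get 39 next round, worth 0.88 × 39 = 34.32 now. The licensor offers 34.32 and keeps 50 − 34.32 = 15.68.
Round 2 (the licensee proposes): the licensor can get 15.68 next round, worth 0.88 × 15.68 = 13.7984 now; the licensee offers that and keeps 36.2016.
Round 1 (the licensor proposes): the licensee can get 36.2016 next round, worth 0.88 × 36.2016 = 31.857408 now, so the licensor offers 31.857408, keeping 18.142592.

31.86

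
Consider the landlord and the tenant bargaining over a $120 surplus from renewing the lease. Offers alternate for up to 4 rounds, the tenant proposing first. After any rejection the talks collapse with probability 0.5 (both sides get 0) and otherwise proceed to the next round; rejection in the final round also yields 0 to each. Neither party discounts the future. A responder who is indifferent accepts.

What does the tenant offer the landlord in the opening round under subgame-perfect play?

By backward induction:
Round 4 (the landlord proposes): the tenant will accept anything ≥ 0, so the landlord offers 0 and keeps 120.
Round 3 (the tenant proposes): rejecting gives the landlord an expected 0.5 × 120 = 60, so the tenant offers 60, keeping 60.
Round 2 (the landlord proposes): rejecting gives the tenant an expected 0.5 × 60 = 30; the landlord offers that and keeps 90.
Round 1 (the tenant proposes): rejecting gives the landlord an expected 0.5 × 90 = 45. The tenant offers 45 and keeps 120 − 45 = 75.

45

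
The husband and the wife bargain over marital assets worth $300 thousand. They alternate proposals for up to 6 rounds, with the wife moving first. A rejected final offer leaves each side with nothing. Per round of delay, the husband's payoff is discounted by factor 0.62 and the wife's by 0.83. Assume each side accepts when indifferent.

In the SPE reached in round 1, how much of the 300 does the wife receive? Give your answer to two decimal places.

202.85

Round 6 (the husband proposes): rejection yields 0 for the wife; the husband offers 0 and keeps 300.
Round 5 (the wife proposes): the husband can get 300 next round, worth 0.62 × 300 = 186 now. The wife offers 186 and keeps 300 − 186 = 114.
Round 4 (the husband proposes): the wife can get 114 next round, worth 0.83 × 114 = 94.62 now; the husband offers that and keeps 205.38.
Round 3 (the wife proposes): the husband can get 205.38 next round, worth 0.62 × 205.38 = 127.3356 now; the wife offers that and keeps 172.6644.
Round 2 (the husband proposes): the wife can get 172.6644 next round, worth 0.83 × 172.6644 = 143.311452 now, so the husband offers 143.311452, keeping 156.688548.
Round 1 (the wife proposes): the husband can get 156.688548 next round, worth 0.62 × 156.688548 = 97.14689976 now; the wife offers that and keeps 202.85310024.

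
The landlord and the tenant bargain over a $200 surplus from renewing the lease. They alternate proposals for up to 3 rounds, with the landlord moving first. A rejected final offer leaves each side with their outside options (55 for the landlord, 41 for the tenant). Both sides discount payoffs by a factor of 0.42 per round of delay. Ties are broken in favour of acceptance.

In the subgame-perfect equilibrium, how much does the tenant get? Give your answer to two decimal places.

Round 3 (the landlord proposes): the tenant gets 41 if talks fail, so the landlord offers 41 and keeps 159.
Round 2 (the tenant proposes): the landlord can get 159 next round, worth 0.42 × 159 = 66.78 now; the tenant offers that and keeps 133.22.
Round 1 (the landlord proposes): the tenant can get 133.22 next round, worth 0.42 × 133.22 = 55.9524 now; the landlord offers that and keeps 144.0476.

55.95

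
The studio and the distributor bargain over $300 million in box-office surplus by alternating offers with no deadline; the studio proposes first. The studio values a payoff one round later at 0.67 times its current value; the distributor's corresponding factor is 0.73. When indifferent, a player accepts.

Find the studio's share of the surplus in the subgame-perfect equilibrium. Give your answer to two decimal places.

158.54

Let x be the studio's share when the studio proposes and y be the distributor's share when the distributor proposes.
The distributor accepts iff offered ≥ 0.73·y, so x = 300 − 0.73y. Symmetrically y = 300 − 0.67x.
Substituting: x = 300 − 0.73(300 − 0.67x), giving x(1 − 0.67·0.73) = 300(1 − 0.73).
So x = 300 × 0.27 / 0.5109 ≈ 158.5437, and the distributor receives 300 − x ≈ 141.4563.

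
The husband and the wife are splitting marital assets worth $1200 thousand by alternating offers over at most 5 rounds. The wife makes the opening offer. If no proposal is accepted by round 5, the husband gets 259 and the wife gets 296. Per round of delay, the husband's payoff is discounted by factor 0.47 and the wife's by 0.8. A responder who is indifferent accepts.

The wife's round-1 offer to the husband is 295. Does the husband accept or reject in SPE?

Round 5 (the wife proposes): the husband gets 259 if talks fail, so the wife offers 259 and keeps 941.
Round 4 (the husband proposes): the wife can get 941 next round, worth 0.8 × 941 = 752.8 now, so the husband offers 752.8, keeping 447.2.
Round 3 (the wife proposes): the husband can get 447.2 next round, worth 0.47 × 447.2 = 210.184 now, so the wife offers 210.184, keeping 989.816.
Round 2 (the husband proposes): the wife can get 989.816 next round, worth 0.8 × 989.816 = 791.8528 now. The husband offers 791.8528 and keeps 1200 − 791.8528 = 408.1472.
So by rejecting in round 1, the husband gets 408.1472 next round, worth 0.47 × 408.1472 = 191.829184 now.
Offer 295 ≥ 191.829184, so the husband accepts.

Accept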